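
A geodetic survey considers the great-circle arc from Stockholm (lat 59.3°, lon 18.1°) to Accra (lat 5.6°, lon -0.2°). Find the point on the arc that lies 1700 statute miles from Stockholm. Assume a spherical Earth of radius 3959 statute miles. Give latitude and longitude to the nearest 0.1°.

Convert each endpoint to a unit vector on the sphere (x = cos φ cos λ, y = cos φ sin λ, z = sin φ).
The central angle between the endpoints is δ = arccos(p₁·p₂) ≈ 0.969 rad (55.5°). The total great-circle distance is δ·R ≈ 0.969 × 3959 ≈ 3835 mi, so the target fraction is f = 1700/3835 ≈ 0.443.
Interpolate at f ≈ 0.443 with slerp weights a = sin((1−f)δ)/sin δ ≈ 0.623, b = sin(fδ)/sin δ ≈ 0.505.
p = a·p₁ + b·p₂ ≈ (0.805, 0.097, 0.585); φ = arcsin(p_z) ≈ 35.81°, λ = atan2(p_y, p_x) ≈ 6.88°.

≈ lat 35.8°, lon 6.9°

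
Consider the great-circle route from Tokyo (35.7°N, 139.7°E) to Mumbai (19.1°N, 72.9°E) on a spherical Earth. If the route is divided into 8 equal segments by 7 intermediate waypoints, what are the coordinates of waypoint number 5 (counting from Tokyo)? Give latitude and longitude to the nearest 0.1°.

Write both endpoints as unit vectors p₁, p₂ with components (cos φ cos λ, cos φ sin λ, sin φ).
The central angle between the endpoints is δ = arccos(p₁·p₂) ≈ 1.055 rad (60.4°).
Interpolate at f = 5/8 with slerp weights a = sin((1−f)δ)/sin δ ≈ 0.443, b = sin(fδ)/sin δ ≈ 0.704.
p = a·p₁ + b·p₂ ≈ (-0.079, 0.869, 0.489); φ = arcsin(p_z) ≈ 29.27°, λ = atan2(p_y, p_x) ≈ 95.18°.

≈ 29.3°N, 95.2°E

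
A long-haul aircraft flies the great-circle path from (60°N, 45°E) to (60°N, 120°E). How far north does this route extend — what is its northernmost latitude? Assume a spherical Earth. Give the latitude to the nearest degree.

≈ 65°N

The great circle lies in the plane with unit normal n̂ = (p₁ × p₂)/|p₁ × p₂|.
Here n̂_z ≈ +0.416; the vertex latitude is φ_max = arccos|n̂_z| ≈ 65.4°.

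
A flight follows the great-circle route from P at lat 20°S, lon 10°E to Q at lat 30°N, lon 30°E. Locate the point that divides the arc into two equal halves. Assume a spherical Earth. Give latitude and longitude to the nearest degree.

Convert each endpoint to a unit vector on the sphere (x = cos φ cos λ, y = cos φ sin λ, z = sin φ).
The central angle between the endpoints is δ = arccos(p₁·p₂) ≈ 0.935 rad (53.6°).
Interpolate at f = 1/2 with slerp weights a = sin((1−f)δ)/sin δ ≈ 0.560, b = sin(fδ)/sin δ ≈ 0.560.
p = a·p₁ + b·p₂ ≈ (0.938, 0.334, 0.088); φ = arcsin(p_z) ≈ 5.08°, λ = atan2(p_y, p_x) ≈ 19.59°.

≈ lat 5°N, lon 20°E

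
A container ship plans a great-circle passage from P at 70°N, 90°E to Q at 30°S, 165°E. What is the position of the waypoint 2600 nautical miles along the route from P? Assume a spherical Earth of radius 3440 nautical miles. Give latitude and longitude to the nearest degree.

≈ 36°N, 140°E

From cos δ = sin φ₁ sin φ₂ + cos φ₁ cos φ₂ cos Δλ, the central angle is δ ≈ 1.975 rad (113.2°). The total great-circle distance is δ·R ≈ 1.975 × 3440 ≈ 6794 nmi, so the target fraction is f = 2600/6794 ≈ 0.383.
Interpolate at f ≈ 0.383 with slerp weights a = sin((1−f)δ)/sin δ ≈ 1.021, b = sin(fδ)/sin δ ≈ 0.746.
p = a·p₁ + b·p₂ ≈ (-0.624, 0.516, 0.586); φ = arcsin(p_z) ≈ 35.91°, λ = atan2(p_y, p_x) ≈ 140.39°.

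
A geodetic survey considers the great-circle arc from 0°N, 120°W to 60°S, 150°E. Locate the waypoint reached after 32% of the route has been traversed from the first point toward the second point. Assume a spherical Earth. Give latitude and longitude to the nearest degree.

Convert each endpoint to a unit vector on the sphere (x = cos φ cos λ, y = cos φ sin λ, z = sin φ).
The central angle between the endpoints is δ = arccos(p₁·p₂) ≈ 1.571 rad (90.0°).
Interpolate at f = 0.32 with slerp weights a = sin((1−f)δ)/sin δ ≈ 0.876, b = sin(fδ)/sin δ ≈ 0.482.
p = a·p₁ + b·p₂ ≈ (-0.647, -0.638, -0.417); φ = arcsin(p_z) ≈ -24.66°, λ = atan2(p_y, p_x) ≈ -135.37°.

≈ 25°S, 135°W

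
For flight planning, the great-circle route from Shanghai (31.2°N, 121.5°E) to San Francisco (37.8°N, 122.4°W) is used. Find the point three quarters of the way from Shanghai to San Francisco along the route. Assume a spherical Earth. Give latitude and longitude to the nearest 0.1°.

Convert each endpoint to a unit vector on the sphere (x = cos φ cos λ, y = cos φ sin λ, z = sin φ).
The central angle between the endpoints is δ = arccos(p₁·p₂) ≈ 1.551 rad (88.8°).
Interpolate at f = 3/4 with slerp weights a = sin((1−f)δ)/sin δ ≈ 0.378, b = sin(fδ)/sin δ ≈ 0.918.
p = a·p₁ + b·p₂ ≈ (-0.558, -0.337, 0.759); φ = arcsin(p_z) ≈ 49.34°, λ = atan2(p_y, p_x) ≈ -148.87°.

≈ 49.3°N, 148.9°W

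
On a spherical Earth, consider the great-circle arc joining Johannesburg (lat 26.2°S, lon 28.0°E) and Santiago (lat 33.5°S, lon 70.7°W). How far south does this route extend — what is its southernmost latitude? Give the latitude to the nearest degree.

The great circle lies in the plane with unit normal n̂ = (p₁ × p₂)/|p₁ × p₂|.
Here n̂_z ≈ -0.746; the vertex latitude is φ_max = arccos|n̂_z| ≈ 41.8°.
Check via Clairaut: cos φ_max = |cos φ₁| · sin C = cos(26.2°)·sin(123.8°) ≈ 0.746, again giving ≈ 41.8°.

≈ 42°S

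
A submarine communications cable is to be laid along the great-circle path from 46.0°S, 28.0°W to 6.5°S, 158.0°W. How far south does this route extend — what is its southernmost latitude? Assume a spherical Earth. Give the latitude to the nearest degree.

The great circle lies in the plane with unit normal n̂ = (p₁ × p₂)/|p₁ × p₂|.
Here n̂_z ≈ -0.567; the vertex latitude is φ_max = arccos|n̂_z| ≈ 55.4°.
Check via Clairaut: cos φ_max = |cos φ₁| · sin C = cos(46.0°)·sin(125.3°) ≈ 0.567, again giving ≈ 55.4°.

≈ 55°S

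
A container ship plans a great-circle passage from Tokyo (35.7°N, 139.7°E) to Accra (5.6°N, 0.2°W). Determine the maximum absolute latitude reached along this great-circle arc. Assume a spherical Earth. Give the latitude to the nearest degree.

≈ 51°N

The great circle lies in the plane with unit normal n̂ = (p₁ × p₂)/|p₁ × p₂|.
Here n̂_z ≈ -0.629; the vertex latitude is φ_max = arccos|n̂_z| ≈ 51.0°.
Check via Clairaut: cos φ_max = |cos φ₁| · sin C = cos(35.7°)·sin(50.8°) ≈ 0.629, again giving ≈ 51.0°.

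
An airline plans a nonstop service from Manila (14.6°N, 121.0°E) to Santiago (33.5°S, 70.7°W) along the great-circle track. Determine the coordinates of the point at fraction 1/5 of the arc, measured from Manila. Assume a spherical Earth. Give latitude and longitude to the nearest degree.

≈ (14°S, 135°E)

From cos δ = sin φ₁ sin φ₂ + cos φ₁ cos φ₂ cos Δλ, the central angle is δ ≈ 2.763 rad (158.3°).
Interpolate at f = 1/5 with slerp weights a = sin((1−f)δ)/sin δ ≈ 2.172, b = sin(fδ)/sin δ ≈ 1.422.
p = a·p₁ + b·p₂ ≈ (-0.691, 0.683, -0.237); φ = arcsin(p_z) ≈ -13.71°, λ = atan2(p_y, p_x) ≈ 135.33°.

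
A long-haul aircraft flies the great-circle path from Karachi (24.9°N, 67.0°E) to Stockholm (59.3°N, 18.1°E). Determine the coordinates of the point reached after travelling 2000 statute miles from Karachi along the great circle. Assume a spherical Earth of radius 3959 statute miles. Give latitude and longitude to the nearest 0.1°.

≈ 48.1°N, 45.0°E

Write both endpoints as unit vectors p₁, p₂ with components (cos φ cos λ, cos φ sin λ, sin φ).
The central angle between the endpoints is δ = arccos(p₁·p₂) ≈ 0.841 rad (48.2°). The total great-circle distance is δ·R ≈ 0.841 × 3959 ≈ 3331 mi, so the target fraction is f = 2000/3331 ≈ 0.600.
Interpolate at f ≈ 0.600 with slerp weights a = sin((1−f)δ)/sin δ ≈ 0.442, b = sin(fδ)/sin δ ≈ 0.649.
p = a·p₁ + b·p₂ ≈ (0.472, 0.472, 0.744); φ = arcsin(p_z) ≈ 48.11°, λ = atan2(p_y, p_x) ≈ 45.03°.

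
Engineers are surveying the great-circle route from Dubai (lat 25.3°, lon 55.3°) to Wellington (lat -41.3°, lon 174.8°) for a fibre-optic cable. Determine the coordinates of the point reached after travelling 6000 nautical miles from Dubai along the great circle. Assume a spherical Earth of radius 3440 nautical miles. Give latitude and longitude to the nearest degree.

≈ lat -35°, lon 140°

Convert each endpoint to a unit vector on the sphere (x = cos φ cos λ, y = cos φ sin λ, z = sin φ).
The central angle between the endpoints is δ = arccos(p₁·p₂) ≈ 2.235 rad (128.1°). The total great-circle distance is δ·R ≈ 2.235 × 3440 ≈ 7689 nmi, so the target fraction is f = 6000/7689 ≈ 0.780.
Interpolate at f ≈ 0.780 with slerp weights a = sin((1−f)δ)/sin δ ≈ 0.599, b = sin(fδ)/sin δ ≈ 1.251.
p = a·p₁ + b·p₂ ≈ (-0.628, 0.530, -0.570); φ = arcsin(p_z) ≈ -34.74°, λ = atan2(p_y, p_x) ≈ 139.82°.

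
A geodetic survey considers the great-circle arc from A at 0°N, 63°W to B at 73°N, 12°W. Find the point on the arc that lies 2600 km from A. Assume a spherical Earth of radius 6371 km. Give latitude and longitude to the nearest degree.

≈ 23°N, 57°W

Write both endpoints as unit vectors p₁, p₂ with components (cos φ cos λ, cos φ sin λ, sin φ).
The central angle between the endpoints is δ = arccos(p₁·p₂) ≈ 1.386 rad (79.4°). The total great-circle distance is δ·R ≈ 1.386 × 6371 ≈ 8829 km, so the target fraction is f = 2600/8829 ≈ 0.294.
Interpolate at f ≈ 0.294 with slerp weights a = sin((1−f)δ)/sin δ ≈ 0.844, b = sin(fδ)/sin δ ≈ 0.404.
p = a·p₁ + b·p₂ ≈ (0.498, -0.776, 0.386); φ = arcsin(p_z) ≈ 22.71°, λ = atan2(p_y, p_x) ≈ -57.29°.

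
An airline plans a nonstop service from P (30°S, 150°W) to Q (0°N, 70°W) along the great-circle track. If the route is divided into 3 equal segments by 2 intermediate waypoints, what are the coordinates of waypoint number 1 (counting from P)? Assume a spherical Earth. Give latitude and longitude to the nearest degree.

Convert each endpoint to a unit vector on the sphere (x = cos φ cos λ, y = cos φ sin λ, z = sin φ).
The central angle between the endpoints is δ = arccos(p₁·p₂) ≈ 1.420 rad (81.4°).
Interpolate at f = 1/3 with slerp weights a = sin((1−f)δ)/sin δ ≈ 0.821, b = sin(fδ)/sin δ ≈ 0.461.
p = a·p₁ + b·p₂ ≈ (-0.458, -0.789, -0.410); φ = arcsin(p_z) ≈ -24.23°, λ = atan2(p_y, p_x) ≈ -120.14°.

≈ (24°S, 120°W)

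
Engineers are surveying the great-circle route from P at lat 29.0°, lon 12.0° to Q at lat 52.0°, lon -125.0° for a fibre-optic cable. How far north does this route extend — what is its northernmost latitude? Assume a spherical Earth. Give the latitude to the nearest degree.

The great circle lies in the plane with unit normal n̂ = (p₁ × p₂)/|p₁ × p₂|.
Here n̂_z ≈ -0.367; the vertex latitude is φ_max = arccos|n̂_z| ≈ 68.5°.

≈ 68°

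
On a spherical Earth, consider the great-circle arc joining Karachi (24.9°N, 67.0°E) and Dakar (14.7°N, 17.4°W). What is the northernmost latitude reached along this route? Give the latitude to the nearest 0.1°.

The great circle lies in the plane with unit normal n̂ = (p₁ × p₂)/|p₁ × p₂|.
Here n̂_z ≈ -0.890; the vertex latitude is φ_max = arccos|n̂_z| ≈ 27.2°.
Check via Clairaut: cos φ_max = |cos φ₁| · sin C = cos(24.9°)·sin(78.8°) ≈ 0.890, again giving ≈ 27.2°.

≈ 27.2°N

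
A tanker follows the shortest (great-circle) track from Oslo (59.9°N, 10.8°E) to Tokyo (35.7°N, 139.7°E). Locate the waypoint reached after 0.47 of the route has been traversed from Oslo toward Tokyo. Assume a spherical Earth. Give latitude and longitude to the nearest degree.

≈ 68°N, 97°E

Write both endpoints as unit vectors p₁, p₂ with components (cos φ cos λ, cos φ sin λ, sin φ).
The central angle between the endpoints is δ = arccos(p₁·p₂) ≈ 1.319 rad (75.6°).
Interpolate at f = 0.47 with slerp weights a = sin((1−f)δ)/sin δ ≈ 0.664, b = sin(fδ)/sin δ ≈ 0.600.
p = a·p₁ + b·p₂ ≈ (-0.044, 0.378, 0.925); φ = arcsin(p_z) ≈ 67.66°, λ = atan2(p_y, p_x) ≈ 96.68°.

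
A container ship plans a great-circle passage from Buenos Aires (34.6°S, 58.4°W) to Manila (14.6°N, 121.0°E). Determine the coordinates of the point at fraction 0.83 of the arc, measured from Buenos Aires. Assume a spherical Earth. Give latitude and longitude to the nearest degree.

From cos δ = sin φ₁ sin φ₂ + cos φ₁ cos φ₂ cos Δλ, the central angle is δ ≈ 2.792 rad (160.0°).
Interpolate at f = 0.83 with slerp weights a = sin((1−f)δ)/sin δ ≈ 1.336, b = sin(fδ)/sin δ ≈ 2.145.
p = a·p₁ + b·p₂ ≈ (-0.493, 0.842, -0.218); φ = arcsin(p_z) ≈ -12.59°, λ = atan2(p_y, p_x) ≈ 120.32°.

≈ 13°S, 120°E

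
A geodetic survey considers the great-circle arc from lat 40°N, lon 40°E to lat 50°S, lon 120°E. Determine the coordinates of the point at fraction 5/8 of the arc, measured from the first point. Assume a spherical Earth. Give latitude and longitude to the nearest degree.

Write both endpoints as unit vectors p₁, p₂ with components (cos φ cos λ, cos φ sin λ, sin φ).
The central angle between the endpoints is δ = arccos(p₁·p₂) ≈ 1.990 rad (114.0°).
Interpolate at f = 5/8 with slerp weights a = sin((1−f)δ)/sin δ ≈ 0.743, b = sin(fδ)/sin δ ≈ 1.037.
p = a·p₁ + b·p₂ ≈ (0.103, 0.943, -0.316); φ = arcsin(p_z) ≈ -18.45°, λ = atan2(p_y, p_x) ≈ 83.77°.

≈ lat 18°S, lon 84°E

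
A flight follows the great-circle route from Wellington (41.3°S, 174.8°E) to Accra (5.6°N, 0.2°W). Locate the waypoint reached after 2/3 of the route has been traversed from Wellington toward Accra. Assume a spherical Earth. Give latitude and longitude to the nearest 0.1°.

≈ 42.1°S, 6.2°E

Convert each endpoint to a unit vector on the sphere (x = cos φ cos λ, y = cos φ sin λ, z = sin φ).
The central angle between the endpoints is δ = arccos(p₁·p₂) ≈ 2.514 rad (144.0°).
Interpolate at f = 2/3 with slerp weights a = sin((1−f)δ)/sin δ ≈ 1.265, b = sin(fδ)/sin δ ≈ 1.693.
p = a·p₁ + b·p₂ ≈ (0.738, 0.080, -0.670); φ = arcsin(p_z) ≈ -42.05°, λ = atan2(p_y, p_x) ≈ 6.20°.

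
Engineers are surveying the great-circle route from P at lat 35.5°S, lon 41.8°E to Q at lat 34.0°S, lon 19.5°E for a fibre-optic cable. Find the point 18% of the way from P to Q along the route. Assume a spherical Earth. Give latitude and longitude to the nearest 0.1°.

≈ lat 35.5°S, lon 37.7°E

Write both endpoints as unit vectors p₁, p₂ with components (cos φ cos λ, cos φ sin λ, sin φ).
The central angle between the endpoints is δ = arccos(p₁·p₂) ≈ 0.320 rad (18.3°).
Interpolate at f = 0.18 with slerp weights a = sin((1−f)δ)/sin δ ≈ 0.825, b = sin(fδ)/sin δ ≈ 0.183.
p = a·p₁ + b·p₂ ≈ (0.643, 0.498, -0.581); φ = arcsin(p_z) ≈ -35.54°, λ = atan2(p_y, p_x) ≈ 37.74°.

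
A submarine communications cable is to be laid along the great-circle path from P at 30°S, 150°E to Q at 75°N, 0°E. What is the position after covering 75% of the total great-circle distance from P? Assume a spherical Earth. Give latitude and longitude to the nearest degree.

Convert each endpoint to a unit vector on the sphere (x = cos φ cos λ, y = cos φ sin λ, z = sin φ).
The central angle between the endpoints is δ = arccos(p₁·p₂) ≈ 2.315 rad (132.6°).
Interpolate at f = 0.75 with slerp weights a = sin((1−f)δ)/sin δ ≈ 0.743, b = sin(fδ)/sin δ ≈ 1.340.
p = a·p₁ + b·p₂ ≈ (-0.210, 0.322, 0.923); φ = arcsin(p_z) ≈ 67.39°, λ = atan2(p_y, p_x) ≈ 123.18°.

≈ 67°N, 123°E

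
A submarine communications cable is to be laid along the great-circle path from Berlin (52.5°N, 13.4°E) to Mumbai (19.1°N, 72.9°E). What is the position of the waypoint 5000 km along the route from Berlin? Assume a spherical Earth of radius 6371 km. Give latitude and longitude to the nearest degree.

≈ 28°N, 65°E

Convert each endpoint to a unit vector on the sphere (x = cos φ cos λ, y = cos φ sin λ, z = sin φ).
The central angle between the endpoints is δ = arccos(p₁·p₂) ≈ 0.987 rad (56.5°). The total great-circle distance is δ·R ≈ 0.987 × 6371 ≈ 6285 km, so the target fraction is f = 5000/6285 ≈ 0.795.
Interpolate at f ≈ 0.795 with slerp weights a = sin((1−f)δ)/sin δ ≈ 0.240, b = sin(fδ)/sin δ ≈ 0.847.
p = a·p₁ + b·p₂ ≈ (0.378, 0.799, 0.468); φ = arcsin(p_z) ≈ 27.89°, λ = atan2(p_y, p_x) ≈ 64.70°.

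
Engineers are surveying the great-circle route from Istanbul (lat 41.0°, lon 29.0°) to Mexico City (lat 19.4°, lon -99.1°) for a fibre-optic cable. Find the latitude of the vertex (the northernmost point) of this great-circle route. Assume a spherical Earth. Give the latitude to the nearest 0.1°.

The great circle lies in the plane with unit normal n̂ = (p₁ × p₂)/|p₁ × p₂|.
Here n̂_z ≈ -0.574; the vertex latitude is φ_max = arccos|n̂_z| ≈ 54.9°.
Check via Clairaut: cos φ_max = |cos φ₁| · sin C = cos(41.0°)·sin(49.6°) ≈ 0.574, again giving ≈ 54.9°.

≈ 54.9°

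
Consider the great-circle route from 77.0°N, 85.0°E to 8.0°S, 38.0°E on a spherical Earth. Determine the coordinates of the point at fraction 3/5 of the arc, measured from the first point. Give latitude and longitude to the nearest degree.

≈ 27°N, 44°E

From cos δ = sin φ₁ sin φ₂ + cos φ₁ cos φ₂ cos Δλ, the central angle is δ ≈ 1.554 rad (89.1°).
Interpolate at f = 3/5 with slerp weights a = sin((1−f)δ)/sin δ ≈ 0.583, b = sin(fδ)/sin δ ≈ 0.803.
p = a·p₁ + b·p₂ ≈ (0.638, 0.620, 0.456); φ = arcsin(p_z) ≈ 27.12°, λ = atan2(p_y, p_x) ≈ 44.18°.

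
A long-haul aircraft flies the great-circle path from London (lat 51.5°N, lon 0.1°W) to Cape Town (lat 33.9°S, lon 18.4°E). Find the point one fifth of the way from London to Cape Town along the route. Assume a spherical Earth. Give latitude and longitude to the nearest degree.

The haversine formula gives a central angle δ ≈ 1.517 rad (86.9°) between the endpoints.
Interpolate at f = 1/5 with slerp weights a = sin((1−f)δ)/sin δ ≈ 0.938, b = sin(fδ)/sin δ ≈ 0.299.
p = a·p₁ + b·p₂ ≈ (0.820, 0.077, 0.567); φ = arcsin(p_z) ≈ 34.57°, λ = atan2(p_y, p_x) ≈ 5.39°.

≈ lat 35°N, lon 5°E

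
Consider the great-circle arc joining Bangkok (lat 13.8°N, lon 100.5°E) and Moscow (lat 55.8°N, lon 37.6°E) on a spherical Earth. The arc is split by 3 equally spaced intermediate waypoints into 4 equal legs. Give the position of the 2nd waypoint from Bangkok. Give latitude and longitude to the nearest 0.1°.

The haversine formula gives a central angle δ ≈ 1.109 rad (63.5°) between the endpoints.
Interpolate at f = 2/4 with slerp weights a = sin((1−f)δ)/sin δ ≈ 0.588, b = sin(fδ)/sin δ ≈ 0.588.
p = a·p₁ + b·p₂ ≈ (0.158, 0.763, 0.627); φ = arcsin(p_z) ≈ 38.80°, λ = atan2(p_y, p_x) ≈ 78.32°.

≈ lat 38.8°N, lon 78.3°E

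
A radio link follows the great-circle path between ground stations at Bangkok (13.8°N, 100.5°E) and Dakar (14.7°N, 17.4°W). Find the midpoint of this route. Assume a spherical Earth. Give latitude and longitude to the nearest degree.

Convert each endpoint to a unit vector on the sphere (x = cos φ cos λ, y = cos φ sin λ, z = sin φ).
The central angle between the endpoints is δ = arccos(p₁·p₂) ≈ 1.960 rad (112.3°).
Interpolate at f = 1/2 with slerp weights a = sin((1−f)δ)/sin δ ≈ 0.897, b = sin(fδ)/sin δ ≈ 0.897.
p = a·p₁ + b·p₂ ≈ (0.669, 0.597, 0.442); φ = arcsin(p_z) ≈ 26.22°, λ = atan2(p_y, p_x) ≈ 41.74°.

≈ (26°N, 42°E)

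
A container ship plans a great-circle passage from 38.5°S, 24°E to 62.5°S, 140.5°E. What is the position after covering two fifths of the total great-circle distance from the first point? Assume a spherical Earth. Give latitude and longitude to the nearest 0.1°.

Write both endpoints as unit vectors p₁, p₂ with components (cos φ cos λ, cos φ sin λ, sin φ).
The central angle between the endpoints is δ = arccos(p₁·p₂) ≈ 1.169 rad (67.0°).
Interpolate at f = 2/5 with slerp weights a = sin((1−f)δ)/sin δ ≈ 0.701, b = sin(fδ)/sin δ ≈ 0.490.
p = a·p₁ + b·p₂ ≈ (0.327, 0.367, -0.871); φ = arcsin(p_z) ≈ -60.57°, λ = atan2(p_y, p_x) ≈ 48.32°.

≈ 60.6°S, 48.3°E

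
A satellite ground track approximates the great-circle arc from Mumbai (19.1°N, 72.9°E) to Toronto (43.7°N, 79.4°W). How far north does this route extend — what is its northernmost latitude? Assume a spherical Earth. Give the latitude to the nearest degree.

The great circle lies in the plane with unit normal n̂ = (p₁ × p₂)/|p₁ × p₂|.
Here n̂_z ≈ -0.343; the vertex latitude is φ_max = arccos|n̂_z| ≈ 69.9°.
Check via Clairaut: cos φ_max = |cos φ₁| · sin C = cos(19.1°)·sin(21.3°) ≈ 0.343, again giving ≈ 69.9°.

≈ 70°N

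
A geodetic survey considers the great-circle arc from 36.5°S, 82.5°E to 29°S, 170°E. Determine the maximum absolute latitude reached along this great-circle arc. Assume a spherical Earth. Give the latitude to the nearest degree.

≈ 42°S

The great circle lies in the plane with unit normal n̂ = (p₁ × p₂)/|p₁ × p₂|.
Here n̂_z ≈ +0.741; the vertex latitude is φ_max = arccos|n̂_z| ≈ 42.2°.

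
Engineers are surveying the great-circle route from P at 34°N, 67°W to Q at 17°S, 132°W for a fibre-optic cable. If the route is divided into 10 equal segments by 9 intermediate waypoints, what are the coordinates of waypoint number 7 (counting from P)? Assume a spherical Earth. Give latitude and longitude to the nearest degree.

≈ 1°S, 114°W

Convert each endpoint to a unit vector on the sphere (x = cos φ cos λ, y = cos φ sin λ, z = sin φ).
The central angle between the endpoints is δ = arccos(p₁·p₂) ≈ 1.398 rad (80.1°).
Interpolate at f = 7/10 with slerp weights a = sin((1−f)δ)/sin δ ≈ 0.413, b = sin(fδ)/sin δ ≈ 0.842.
p = a·p₁ + b·p₂ ≈ (-0.405, -0.914, -0.015); φ = arcsin(p_z) ≈ -0.86°, λ = atan2(p_y, p_x) ≈ -113.90°.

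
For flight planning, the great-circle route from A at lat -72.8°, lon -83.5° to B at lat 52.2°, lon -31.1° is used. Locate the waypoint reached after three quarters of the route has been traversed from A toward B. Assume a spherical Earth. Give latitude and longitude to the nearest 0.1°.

The haversine formula gives a central angle δ ≈ 2.271 rad (130.1°) between the endpoints.
Interpolate at f = 3/4 with slerp weights a = sin((1−f)δ)/sin δ ≈ 0.703, b = sin(fδ)/sin δ ≈ 1.296.
p = a·p₁ + b·p₂ ≈ (0.704, -0.617, 0.352); φ = arcsin(p_z) ≈ 20.64°, λ = atan2(p_y, p_x) ≈ -41.24°.

≈ lat 20.6°, lon -41.2°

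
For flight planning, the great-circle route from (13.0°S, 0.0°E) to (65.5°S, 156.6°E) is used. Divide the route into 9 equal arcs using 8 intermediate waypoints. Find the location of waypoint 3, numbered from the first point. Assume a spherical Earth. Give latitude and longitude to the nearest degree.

Convert each endpoint to a unit vector on the sphere (x = cos φ cos λ, y = cos φ sin λ, z = sin φ).
The central angle between the endpoints is δ = arccos(p₁·p₂) ≈ 1.738 rad (99.6°).
Interpolate at f = 3/9 with slerp weights a = sin((1−f)δ)/sin δ ≈ 0.929, b = sin(fδ)/sin δ ≈ 0.555.
p = a·p₁ + b·p₂ ≈ (0.694, 0.091, -0.714); φ = arcsin(p_z) ≈ -45.57°, λ = atan2(p_y, p_x) ≈ 7.50°.

≈ (46°S, 8°E)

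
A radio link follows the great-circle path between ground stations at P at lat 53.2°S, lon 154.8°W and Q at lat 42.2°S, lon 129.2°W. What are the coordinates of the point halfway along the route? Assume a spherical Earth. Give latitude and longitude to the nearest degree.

≈ lat 48°S, lon 141°W

Convert each endpoint to a unit vector on the sphere (x = cos φ cos λ, y = cos φ sin λ, z = sin φ).
The central angle between the endpoints is δ = arccos(p₁·p₂) ≈ 0.354 rad (20.3°).
Interpolate at f = 1/2 with slerp weights a = sin((1−f)δ)/sin δ ≈ 0.508, b = sin(fδ)/sin δ ≈ 0.508.
p = a·p₁ + b·p₂ ≈ (-0.513, -0.421, -0.748); φ = arcsin(p_z) ≈ -48.41°, λ = atan2(p_y, p_x) ≈ -140.62°.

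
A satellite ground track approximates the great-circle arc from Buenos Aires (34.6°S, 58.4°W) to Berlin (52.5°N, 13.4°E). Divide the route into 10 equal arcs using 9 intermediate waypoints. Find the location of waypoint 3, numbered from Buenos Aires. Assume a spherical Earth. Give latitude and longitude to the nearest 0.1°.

Convert each endpoint to a unit vector on the sphere (x = cos φ cos λ, y = cos φ sin λ, z = sin φ).
The central angle between the endpoints is δ = arccos(p₁·p₂) ≈ 1.869 rad (107.1°).
Interpolate at f = 3/10 with slerp weights a = sin((1−f)δ)/sin δ ≈ 1.010, b = sin(fδ)/sin δ ≈ 0.556.
p = a·p₁ + b·p₂ ≈ (0.765, -0.630, -0.132); φ = arcsin(p_z) ≈ -7.60°, λ = atan2(p_y, p_x) ≈ -39.46°.

≈ 7.6°S, 39.5°W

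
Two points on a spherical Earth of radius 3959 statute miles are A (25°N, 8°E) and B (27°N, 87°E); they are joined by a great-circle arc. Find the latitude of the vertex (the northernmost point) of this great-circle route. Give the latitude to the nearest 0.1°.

The great circle lies in the plane with unit normal n̂ = (p₁ × p₂)/|p₁ × p₂|.
Here n̂_z ≈ +0.845; the vertex latitude is φ_max = arccos|n̂_z| ≈ 32.3°.
Check via Clairaut: cos φ_max = |cos φ₁| · sin C = cos(25.0°)·sin(68.8°) ≈ 0.845, again giving ≈ 32.3°.

≈ 32.3°N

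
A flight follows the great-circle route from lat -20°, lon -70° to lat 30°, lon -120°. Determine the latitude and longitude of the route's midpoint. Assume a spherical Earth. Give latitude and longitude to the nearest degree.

The haversine formula gives a central angle δ ≈ 1.211 rad (69.4°) between the endpoints.
Interpolate at f = 1/2 with slerp weights a = sin((1−f)δ)/sin δ ≈ 0.608, b = sin(fδ)/sin δ ≈ 0.608.
p = a·p₁ + b·p₂ ≈ (-0.068, -0.993, 0.096); φ = arcsin(p_z) ≈ 5.51°, λ = atan2(p_y, p_x) ≈ -93.91°.

≈ lat 6°, lon -94°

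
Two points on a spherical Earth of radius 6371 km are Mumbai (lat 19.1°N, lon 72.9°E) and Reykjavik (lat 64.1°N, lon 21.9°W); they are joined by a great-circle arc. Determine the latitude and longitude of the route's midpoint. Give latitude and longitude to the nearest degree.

Convert each endpoint to a unit vector on the sphere (x = cos φ cos λ, y = cos φ sin λ, z = sin φ).
The central angle between the endpoints is δ = arccos(p₁·p₂) ≈ 1.308 rad (74.9°).
Interpolate at f = 1/2 with slerp weights a = sin((1−f)δ)/sin δ ≈ 0.630, b = sin(fδ)/sin δ ≈ 0.630.
p = a·p₁ + b·p₂ ≈ (0.430, 0.466, 0.773); φ = arcsin(p_z) ≈ 50.61°, λ = atan2(p_y, p_x) ≈ 47.30°.

≈ lat 51°N, lon 47°E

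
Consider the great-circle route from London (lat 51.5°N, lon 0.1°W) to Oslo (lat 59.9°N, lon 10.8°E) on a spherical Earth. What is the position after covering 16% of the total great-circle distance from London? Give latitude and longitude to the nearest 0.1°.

Write both endpoints as unit vectors p₁, p₂ with components (cos φ cos λ, cos φ sin λ, sin φ).
The central angle between the endpoints is δ = arccos(p₁·p₂) ≈ 0.181 rad (10.4°).
Interpolate at f = 0.16 with slerp weights a = sin((1−f)δ)/sin δ ≈ 0.841, b = sin(fδ)/sin δ ≈ 0.161.
p = a·p₁ + b·p₂ ≈ (0.603, 0.014, 0.798); φ = arcsin(p_z) ≈ 52.90°, λ = atan2(p_y, p_x) ≈ 1.35°.

≈ lat 52.9°N, lon 1.3°E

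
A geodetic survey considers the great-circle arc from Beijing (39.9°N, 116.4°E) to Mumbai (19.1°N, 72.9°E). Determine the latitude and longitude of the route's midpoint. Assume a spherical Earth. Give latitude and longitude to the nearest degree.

≈ 31°N, 92°E

Convert each endpoint to a unit vector on the sphere (x = cos φ cos λ, y = cos φ sin λ, z = sin φ).
The central angle between the endpoints is δ = arccos(p₁·p₂) ≈ 0.744 rad (42.6°).
Interpolate at f = 1/2 with slerp weights a = sin((1−f)δ)/sin δ ≈ 0.537, b = sin(fδ)/sin δ ≈ 0.537.
p = a·p₁ + b·p₂ ≈ (-0.034, 0.854, 0.520); φ = arcsin(p_z) ≈ 31.33°, λ = atan2(p_y, p_x) ≈ 92.28°.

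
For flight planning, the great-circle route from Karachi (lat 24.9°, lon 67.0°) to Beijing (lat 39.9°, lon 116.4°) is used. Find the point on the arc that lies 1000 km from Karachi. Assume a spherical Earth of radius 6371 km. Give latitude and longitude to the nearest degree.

≈ lat 29°, lon 76°

From cos δ = sin φ₁ sin φ₂ + cos φ₁ cos φ₂ cos Δλ, the central angle is δ ≈ 0.763 rad (43.7°). The total great-circle distance is δ·R ≈ 0.763 × 6371 ≈ 4860 km, so the target fraction is f = 1000/4860 ≈ 0.206.
Interpolate at f ≈ 0.206 with slerp weights a = sin((1−f)δ)/sin δ ≈ 0.824, b = sin(fδ)/sin δ ≈ 0.226.
p = a·p₁ + b·p₂ ≈ (0.215, 0.844, 0.492); φ = arcsin(p_z) ≈ 29.48°, λ = atan2(p_y, p_x) ≈ 75.71°.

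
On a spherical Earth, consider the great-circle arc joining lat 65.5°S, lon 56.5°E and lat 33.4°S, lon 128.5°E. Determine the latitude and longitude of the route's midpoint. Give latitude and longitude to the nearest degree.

Convert each endpoint to a unit vector on the sphere (x = cos φ cos λ, y = cos φ sin λ, z = sin φ).
The central angle between the endpoints is δ = arccos(p₁·p₂) ≈ 0.917 rad (52.6°).
Interpolate at f = 1/2 with slerp weights a = sin((1−f)δ)/sin δ ≈ 0.558, b = sin(fδ)/sin δ ≈ 0.558.
p = a·p₁ + b·p₂ ≈ (-0.162, 0.557, -0.814); φ = arcsin(p_z) ≈ -54.53°, λ = atan2(p_y, p_x) ≈ 106.23°.

≈ lat 55°S, lon 106°E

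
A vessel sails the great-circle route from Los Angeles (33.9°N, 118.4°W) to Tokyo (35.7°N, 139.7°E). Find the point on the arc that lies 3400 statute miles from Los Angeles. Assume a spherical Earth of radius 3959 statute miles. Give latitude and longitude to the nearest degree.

Write both endpoints as unit vectors p₁, p₂ with components (cos φ cos λ, cos φ sin λ, sin φ).
The central angle between the endpoints is δ = arccos(p₁·p₂) ≈ 1.383 rad (79.3°). The total great-circle distance is δ·R ≈ 1.383 × 3959 ≈ 5476 mi, so the target fraction is f = 3400/5476 ≈ 0.621.
Interpolate at f ≈ 0.621 with slerp weights a = sin((1−f)δ)/sin δ ≈ 0.510, b = sin(fδ)/sin δ ≈ 0.771.
p = a·p₁ + b·p₂ ≈ (-0.678, 0.033, 0.734); φ = arcsin(p_z) ≈ 47.22°, λ = atan2(p_y, p_x) ≈ 177.25°.

≈ 47°N, 177°E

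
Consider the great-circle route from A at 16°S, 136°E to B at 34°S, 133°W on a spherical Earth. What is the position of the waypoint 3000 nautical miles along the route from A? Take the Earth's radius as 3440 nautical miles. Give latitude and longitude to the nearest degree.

≈ 35°S, 172°W

The haversine formula gives a central angle δ ≈ 1.430 rad (81.9°) between the endpoints. The total great-circle distance is δ·R ≈ 1.430 × 3440 ≈ 4920 nmi, so the target fraction is f = 3000/4920 ≈ 0.610.
Interpolate at f ≈ 0.610 with slerp weights a = sin((1−f)δ)/sin δ ≈ 0.535, b = sin(fδ)/sin δ ≈ 0.773.
p = a·p₁ + b·p₂ ≈ (-0.807, -0.112, -0.580); φ = arcsin(p_z) ≈ -35.44°, λ = atan2(p_y, p_x) ≈ -172.11°.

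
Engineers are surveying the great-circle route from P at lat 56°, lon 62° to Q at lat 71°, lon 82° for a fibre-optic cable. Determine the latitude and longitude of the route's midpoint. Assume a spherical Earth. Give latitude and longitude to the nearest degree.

≈ lat 64°, lon 69°

Convert each endpoint to a unit vector on the sphere (x = cos φ cos λ, y = cos φ sin λ, z = sin φ).
The central angle between the endpoints is δ = arccos(p₁·p₂) ≈ 0.301 rad (17.3°).
Interpolate at f = 1/2 with slerp weights a = sin((1−f)δ)/sin δ ≈ 0.506, b = sin(fδ)/sin δ ≈ 0.506.
p = a·p₁ + b·p₂ ≈ (0.156, 0.413, 0.897); φ = arcsin(p_z) ≈ 63.82°, λ = atan2(p_y, p_x) ≈ 69.33°.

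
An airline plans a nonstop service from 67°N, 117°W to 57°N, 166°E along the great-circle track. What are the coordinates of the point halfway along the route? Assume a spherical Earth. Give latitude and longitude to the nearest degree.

≈ 67°N, 163°W

The haversine formula gives a central angle δ ≈ 0.610 rad (34.9°) between the endpoints.
Interpolate at f = 1/2 with slerp weights a = sin((1−f)δ)/sin δ ≈ 0.524, b = sin(fδ)/sin δ ≈ 0.524.
p = a·p₁ + b·p₂ ≈ (-0.370, -0.113, 0.922); φ = arcsin(p_z) ≈ 67.23°, λ = atan2(p_y, p_x) ≈ -162.96°.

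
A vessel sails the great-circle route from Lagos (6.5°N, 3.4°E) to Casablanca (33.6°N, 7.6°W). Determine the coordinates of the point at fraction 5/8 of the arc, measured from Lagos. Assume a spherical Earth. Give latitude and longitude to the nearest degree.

≈ (24°N, 3°W)

Write both endpoints as unit vectors p₁, p₂ with components (cos φ cos λ, cos φ sin λ, sin φ).
The central angle between the endpoints is δ = arccos(p₁·p₂) ≈ 0.505 rad (29.0°).
Interpolate at f = 5/8 with slerp weights a = sin((1−f)δ)/sin δ ≈ 0.389, b = sin(fδ)/sin δ ≈ 0.642.
p = a·p₁ + b·p₂ ≈ (0.916, -0.048, 0.399); φ = arcsin(p_z) ≈ 23.52°, λ = atan2(p_y, p_x) ≈ -2.99°.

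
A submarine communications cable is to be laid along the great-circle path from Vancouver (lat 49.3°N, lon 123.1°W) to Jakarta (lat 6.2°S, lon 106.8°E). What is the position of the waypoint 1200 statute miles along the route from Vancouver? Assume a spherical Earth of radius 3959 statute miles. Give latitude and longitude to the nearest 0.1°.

≈ lat 54.8°N, lon 150.1°W

The haversine formula gives a central angle δ ≈ 2.094 rad (120.0°) between the endpoints. The total great-circle distance is δ·R ≈ 2.094 × 3959 ≈ 8289 mi, so the target fraction is f = 1200/8289 ≈ 0.145.
Interpolate at f ≈ 0.145 with slerp weights a = sin((1−f)δ)/sin δ ≈ 1.126, b = sin(fδ)/sin δ ≈ 0.345.
p = a·p₁ + b·p₂ ≈ (-0.500, -0.287, 0.817); φ = arcsin(p_z) ≈ 54.77°, λ = atan2(p_y, p_x) ≈ -150.11°.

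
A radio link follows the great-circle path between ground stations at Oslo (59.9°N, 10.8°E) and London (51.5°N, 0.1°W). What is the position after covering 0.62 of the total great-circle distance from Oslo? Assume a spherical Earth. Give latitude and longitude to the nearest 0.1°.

Convert each endpoint to a unit vector on the sphere (x = cos φ cos λ, y = cos φ sin λ, z = sin φ).
The central angle between the endpoints is δ = arccos(p₁·p₂) ≈ 0.181 rad (10.4°).
Interpolate at f = 0.62 with slerp weights a = sin((1−f)δ)/sin δ ≈ 0.382, b = sin(fδ)/sin δ ≈ 0.622.
p = a·p₁ + b·p₂ ≈ (0.575, 0.035, 0.817); φ = arcsin(p_z) ≈ 54.80°, λ = atan2(p_y, p_x) ≈ 3.50°.

≈ (54.8°N, 3.5°E)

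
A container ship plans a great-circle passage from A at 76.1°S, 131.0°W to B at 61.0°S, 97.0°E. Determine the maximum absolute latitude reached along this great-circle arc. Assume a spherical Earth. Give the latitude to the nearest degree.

≈ 82°S

The great circle lies in the plane with unit normal n̂ = (p₁ × p₂)/|p₁ × p₂|.
Here n̂_z ≈ -0.136; the vertex latitude is φ_max = arccos|n̂_z| ≈ 82.2°.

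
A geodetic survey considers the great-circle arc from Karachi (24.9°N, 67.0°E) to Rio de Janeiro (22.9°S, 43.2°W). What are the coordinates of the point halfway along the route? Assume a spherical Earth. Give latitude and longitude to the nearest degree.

Convert each endpoint to a unit vector on the sphere (x = cos φ cos λ, y = cos φ sin λ, z = sin φ).
The central angle between the endpoints is δ = arccos(p₁·p₂) ≈ 2.040 rad (116.9°).
Interpolate at f = 1/2 with slerp weights a = sin((1−f)δ)/sin δ ≈ 0.956, b = sin(fδ)/sin δ ≈ 0.956.
p = a·p₁ + b·p₂ ≈ (0.980, 0.195, 0.030); φ = arcsin(p_z) ≈ 1.75°, λ = atan2(p_y, p_x) ≈ 11.26°.

≈ 2°N, 11°E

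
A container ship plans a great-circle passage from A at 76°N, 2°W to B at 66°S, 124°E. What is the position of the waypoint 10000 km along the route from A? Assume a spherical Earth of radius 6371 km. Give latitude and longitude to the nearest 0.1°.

Convert each endpoint to a unit vector on the sphere (x = cos φ cos λ, y = cos φ sin λ, z = sin φ).
The central angle between the endpoints is δ = arccos(p₁·p₂) ≈ 2.806 rad (160.8°). The total great-circle distance is δ·R ≈ 2.806 × 6371 ≈ 17878 km, so the target fraction is f = 10000/17878 ≈ 0.559.
Interpolate at f ≈ 0.559 with slerp weights a = sin((1−f)δ)/sin δ ≈ 2.869, b = sin(fδ)/sin δ ≈ 3.037.
p = a·p₁ + b·p₂ ≈ (0.003, 1.000, 0.009); φ = arcsin(p_z) ≈ 0.53°, λ = atan2(p_y, p_x) ≈ 89.84°.

≈ 0.5°N, 89.8°E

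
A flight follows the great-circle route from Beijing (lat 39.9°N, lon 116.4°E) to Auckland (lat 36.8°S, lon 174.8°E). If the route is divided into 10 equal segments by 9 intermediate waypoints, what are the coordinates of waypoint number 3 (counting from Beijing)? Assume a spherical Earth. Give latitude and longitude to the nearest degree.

≈ lat 18°N, lon 136°E

From cos δ = sin φ₁ sin φ₂ + cos φ₁ cos φ₂ cos Δλ, the central angle is δ ≈ 1.633 rad (93.6°).
Interpolate at f = 3/10 with slerp weights a = sin((1−f)δ)/sin δ ≈ 0.912, b = sin(fδ)/sin δ ≈ 0.472.
p = a·p₁ + b·p₂ ≈ (-0.687, 0.661, 0.302); φ = arcsin(p_z) ≈ 17.60°, λ = atan2(p_y, p_x) ≈ 136.12°.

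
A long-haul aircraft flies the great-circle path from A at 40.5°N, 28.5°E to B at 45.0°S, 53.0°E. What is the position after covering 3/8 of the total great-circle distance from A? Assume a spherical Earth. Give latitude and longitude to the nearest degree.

Write both endpoints as unit vectors p₁, p₂ with components (cos φ cos λ, cos φ sin λ, sin φ).
The central angle between the endpoints is δ = arccos(p₁·p₂) ≈ 1.541 rad (88.3°).
Interpolate at f = 3/8 with slerp weights a = sin((1−f)δ)/sin δ ≈ 0.821, b = sin(fδ)/sin δ ≈ 0.546.
p = a·p₁ + b·p₂ ≈ (0.781, 0.607, 0.147); φ = arcsin(p_z) ≈ 8.45°, λ = atan2(p_y, p_x) ≈ 37.82°.

≈ 8°N, 38°E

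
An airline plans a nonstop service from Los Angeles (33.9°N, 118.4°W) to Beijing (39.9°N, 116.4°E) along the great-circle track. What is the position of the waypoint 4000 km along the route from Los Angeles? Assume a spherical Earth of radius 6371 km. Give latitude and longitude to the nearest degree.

From cos δ = sin φ₁ sin φ₂ + cos φ₁ cos φ₂ cos Δλ, the central angle is δ ≈ 1.580 rad (90.5°). The total great-circle distance is δ·R ≈ 1.580 × 6371 ≈ 10067 km, so the target fraction is f = 4000/10067 ≈ 0.397.
Interpolate at f ≈ 0.397 with slerp weights a = sin((1−f)δ)/sin δ ≈ 0.815, b = sin(fδ)/sin δ ≈ 0.587.
p = a·p₁ + b·p₂ ≈ (-0.522, -0.191, 0.831); φ = arcsin(p_z) ≈ 56.22°, λ = atan2(p_y, p_x) ≈ -159.88°.

≈ (56°N, 160°W)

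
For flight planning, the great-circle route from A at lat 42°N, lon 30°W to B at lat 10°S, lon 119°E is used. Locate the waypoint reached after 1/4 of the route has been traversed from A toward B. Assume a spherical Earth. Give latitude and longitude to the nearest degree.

Write both endpoints as unit vectors p₁, p₂ with components (cos φ cos λ, cos φ sin λ, sin φ).
The central angle between the endpoints is δ = arccos(p₁·p₂) ≈ 2.409 rad (138.0°).
Interpolate at f = 1/4 with slerp weights a = sin((1−f)δ)/sin δ ≈ 1.454, b = sin(fδ)/sin δ ≈ 0.847.
p = a·p₁ + b·p₂ ≈ (0.531, 0.189, 0.826); φ = arcsin(p_z) ≈ 55.67°, λ = atan2(p_y, p_x) ≈ 19.63°.

≈ lat 56°N, lon 20°E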